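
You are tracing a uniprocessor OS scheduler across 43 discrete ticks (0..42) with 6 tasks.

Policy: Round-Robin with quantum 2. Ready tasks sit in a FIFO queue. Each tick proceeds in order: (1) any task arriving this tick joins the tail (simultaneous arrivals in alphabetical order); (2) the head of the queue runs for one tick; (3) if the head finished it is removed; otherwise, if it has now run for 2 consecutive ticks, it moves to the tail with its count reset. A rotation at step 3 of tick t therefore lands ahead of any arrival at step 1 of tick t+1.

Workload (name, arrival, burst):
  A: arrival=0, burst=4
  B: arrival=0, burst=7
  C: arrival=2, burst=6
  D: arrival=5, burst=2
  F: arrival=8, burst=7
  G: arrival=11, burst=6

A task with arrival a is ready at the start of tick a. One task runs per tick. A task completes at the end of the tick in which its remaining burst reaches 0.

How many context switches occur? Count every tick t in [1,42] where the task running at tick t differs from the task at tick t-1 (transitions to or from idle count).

t=0: queue=[A,B] q_used=0 → run A
t=1: queue=[A,B] q_used=1 → run A
t=2: queue=[B,A,C] q_used=0 → run B
t=3: queue=[B,A,C] q_used=1 → run B
t=4: queue=[A,C,B] q_used=0 → run A
t=5: queue=[A,C,B,D] q_used=1 → run A
t=6: queue=[C,B,D] q_used=0 → run C
t=7: queue=[C,B,D] q_used=1 → run C
t=8: queue=[B,D,C,F] q_used=0 → run B
t=9: queue=[B,D,C,F] q_used=1 → run B
t=10: queue=[D,C,F,B] q_used=0 → run D
t=11: queue=[D,C,F,B,G] q_used=1 → run D
t=12: queue=[C,F,B,G] q_used=0 → run C
t=13: queue=[C,F,B,G] q_used=1 → run C
t=14: queue=[F,B,G,C] q_used=0 → run F
t=15: queue=[F,B,G,C] q_used=1 → run F
t=16: queue=[B,G,C,F] q_used=0 → run B
t=17: queue=[B,G,C,F] q_used=1 → run B
t=18: queue=[G,C,F,B] q_used=0 → run G
t=19: queue=[G,C,F,B] q_used=1 → run G
t=20: queue=[C,F,B,G] q_used=0 → run C
t=21: queue=[C,F,B,G] q_used=1 → run C
t=22: queue=[F,B,G] q_used=0 → run F
t=23: queue=[F,B,G] q_used=1 → run F
t=24: queue=[B,G,F] q_used=0 → run B
t=25: queue=[G,F] q_used=0 → run G
t=26: queue=[G,F] q_used=1 → run G
t=27: queue=[F,G] q_used=0 → run F
t=28: queue=[F,G] q_used=1 → run F
t=29: queue=[G,F] q_used=0 → run G
t=30: queue=[G,F] q_used=1 → run G
t=31: queue=[F] q_used=0 → run F
t=32: (idle)
t=33: (idle)
t=34: (idle)
t=35: (idle)
t=36: (idle)
t=37: (idle)
t=38: (idle)
t=39: (idle)
t=40: (idle)
t=41: (idle)
t=42: (idle)

context switches = 17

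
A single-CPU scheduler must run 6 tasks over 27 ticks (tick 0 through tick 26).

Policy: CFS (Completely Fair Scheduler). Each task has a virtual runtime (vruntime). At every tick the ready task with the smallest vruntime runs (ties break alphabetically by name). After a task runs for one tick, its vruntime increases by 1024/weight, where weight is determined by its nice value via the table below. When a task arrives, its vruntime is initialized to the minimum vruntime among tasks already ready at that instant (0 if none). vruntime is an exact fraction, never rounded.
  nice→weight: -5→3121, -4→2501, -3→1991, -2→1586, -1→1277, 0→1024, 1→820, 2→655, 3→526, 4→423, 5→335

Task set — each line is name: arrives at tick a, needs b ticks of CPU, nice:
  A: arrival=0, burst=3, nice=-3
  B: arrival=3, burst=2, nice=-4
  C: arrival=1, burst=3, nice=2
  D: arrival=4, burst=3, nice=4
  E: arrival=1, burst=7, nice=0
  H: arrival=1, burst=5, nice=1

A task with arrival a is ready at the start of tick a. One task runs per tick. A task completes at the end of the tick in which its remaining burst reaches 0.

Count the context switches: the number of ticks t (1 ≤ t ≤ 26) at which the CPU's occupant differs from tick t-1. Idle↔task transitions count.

context switches = 21

t=0: vr[A=0] → run A
t=1: vr[A=1024/1991 C=1024/1991 E=1024/1991 H=1024/1991] → run A
t=2: vr[A=2048/1991 C=1024/1991 E=1024/1991 H=1024/1991] → run C
t=3: vr[A=2048/1991 B=1024/1991 C=2709504/1304105 E=1024/1991 H=1024/1991] → run B
t=4: vr[A=2048/1991 B=4599808/4979491 C=2709504/1304105 D=1024/1991 E=1024/1991 H=1024/1991] → run D
t=5: vr[A=2048/1991 B=4599808/4979491 C=2709504/1304105 D=2471936/842193 E=1024/1991 H=1024/1991] → run E
t=6: vr[A=2048/1991 B=4599808/4979491 C=2709504/1304105 D=2471936/842193 E=3015/1991 H=1024/1991] → run H
t=7: vr[A=2048/1991 B=4599808/4979491 C=2709504/1304105 D=2471936/842193 E=3015/1991 H=719616/408155] → run B
t=8: vr[A=2048/1991 C=2709504/1304105 D=2471936/842193 E=3015/1991 H=719616/408155] → run A
t=9: vr[C=2709504/1304105 D=2471936/842193 E=3015/1991 H=719616/408155] → run E
t=10: vr[C=2709504/1304105 D=2471936/842193 E=5006/1991 H=719616/408155] → run H
t=11: vr[C=2709504/1304105 D=2471936/842193 E=5006/1991 H=1229312/408155] → run C
t=12: vr[C=4748288/1304105 D=2471936/842193 E=5006/1991 H=1229312/408155] → run E
t=13: vr[C=4748288/1304105 D=2471936/842193 E=6997/1991 H=1229312/408155] → run D
t=14: vr[C=4748288/1304105 D=4510720/842193 E=6997/1991 H=1229312/408155] → run H
t=15: vr[C=4748288/1304105 D=4510720/842193 E=6997/1991 H=1739008/408155] → run E
t=16: vr[C=4748288/1304105 D=4510720/842193 E=8988/1991 H=1739008/408155] → run C
t=17: vr[D=4510720/842193 E=8988/1991 H=1739008/408155] → run H
t=18: vr[D=4510720/842193 E=8988/1991 H=2248704/408155] → run E
t=19: vr[D=4510720/842193 E=10979/1991 H=2248704/408155] → run D
t=20: vr[E=10979/1991 H=2248704/408155] → run H
t=21: vr[E=10979/1991] → run E
t=22: vr[E=12970/1991] → run E
t=23: (idle)
t=24: (idle)
t=25: (idle)
t=26: (idle)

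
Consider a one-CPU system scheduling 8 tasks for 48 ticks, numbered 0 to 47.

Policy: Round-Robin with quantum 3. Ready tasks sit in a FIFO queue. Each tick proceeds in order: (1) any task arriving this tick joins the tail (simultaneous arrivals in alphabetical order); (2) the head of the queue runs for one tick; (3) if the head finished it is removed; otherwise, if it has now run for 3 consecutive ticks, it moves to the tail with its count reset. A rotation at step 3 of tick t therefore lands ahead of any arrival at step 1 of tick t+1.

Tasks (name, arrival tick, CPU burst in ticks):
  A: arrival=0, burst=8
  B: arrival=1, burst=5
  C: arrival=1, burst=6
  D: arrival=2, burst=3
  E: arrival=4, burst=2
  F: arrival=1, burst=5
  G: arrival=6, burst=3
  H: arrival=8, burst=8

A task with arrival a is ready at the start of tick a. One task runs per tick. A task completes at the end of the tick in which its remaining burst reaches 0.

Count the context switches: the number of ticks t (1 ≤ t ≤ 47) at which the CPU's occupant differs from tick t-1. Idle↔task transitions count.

t=0: queue=[A] q_used=0 → run A
t=1: queue=[A,B,C,F] q_used=1 → run A
t=2: queue=[A,B,C,F,D] q_used=2 → run A
t=3: queue=[B,C,F,D,A] q_used=0 → run B
t=4: queue=[B,C,F,D,A,E] q_used=1 → run B
t=5: queue=[B,C,F,D,A,E] q_used=2 → run B
t=6: queue=[C,F,D,A,E,B,G] q_used=0 → run C
t=7: queue=[C,F,D,A,E,B,G] q_used=1 → run C
t=8: queue=[C,F,D,A,E,B,G,H] q_used=2 → run C
t=9: queue=[F,D,A,E,B,G,H,C] q_used=0 → run F
t=10: queue=[F,D,A,E,B,G,H,C] q_used=1 → run F
t=11: queue=[F,D,A,E,B,G,H,C] q_used=2 → run F
t=12: queue=[D,A,E,B,G,H,C,F] q_used=0 → run D
t=13: queue=[D,A,E,B,G,H,C,F] q_used=1 → run D
t=14: queue=[D,A,E,B,G,H,C,F] q_used=2 → run D
t=15: queue=[A,E,B,G,H,C,F] q_used=0 → run A
t=16: queue=[A,E,B,G,H,C,F] q_used=1 → run A
t=17: queue=[A,E,B,G,H,C,F] q_used=2 → run A
t=18: queue=[E,B,G,H,C,F,A] q_used=0 → run E
t=19: queue=[E,B,G,H,C,F,A] q_used=1 → run E
t=20: queue=[B,G,H,C,F,A] q_used=0 → run B
t=21: queue=[B,G,H,C,F,A] q_used=1 → run B
t=22: queue=[G,H,C,F,A] q_used=0 → run G
t=23: queue=[G,H,C,F,A] q_used=1 → run G
t=24: queue=[G,H,C,F,A] q_used=2 → run G
t=25: queue=[H,C,F,A] q_used=0 → run H
t=26: queue=[H,C,F,A] q_used=1 → run H
t=27: queue=[H,C,F,A] q_used=2 → run H
t=28: queue=[C,F,A,H] q_used=0 → run C
t=29: queue=[C,F,A,H] q_used=1 → run C
t=30: queue=[C,F,A,H] q_used=2 → run C
t=31: queue=[F,A,H] q_used=0 → run F
t=32: queue=[F,A,H] q_used=1 → run F
t=33: queue=[A,H] q_used=0 → run A
t=34: queue=[A,H] q_used=1 → run A
t=35: queue=[H] q_used=0 → run H
t=36: queue=[H] q_used=1 → run H
t=37: queue=[H] q_used=2 → run H
t=38: queue=[H] q_used=0 → run H
t=39: queue=[H] q_used=1 → run H
t=40: (idle)
t=41: (idle)
t=42: (idle)
t=43: (idle)
t=44: (idle)
t=45: (idle)
t=46: (idle)
t=47: (idle)

context switches = 14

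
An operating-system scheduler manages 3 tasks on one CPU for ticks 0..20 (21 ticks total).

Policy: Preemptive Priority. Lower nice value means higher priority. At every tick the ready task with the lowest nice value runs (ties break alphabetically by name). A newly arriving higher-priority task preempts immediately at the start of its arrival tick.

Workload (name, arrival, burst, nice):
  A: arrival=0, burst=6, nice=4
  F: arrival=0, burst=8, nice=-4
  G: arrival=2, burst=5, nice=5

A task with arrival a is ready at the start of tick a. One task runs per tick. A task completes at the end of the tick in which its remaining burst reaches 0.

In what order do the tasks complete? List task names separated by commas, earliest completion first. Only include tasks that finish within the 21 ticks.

t=0: ready={A,F} → run F
t=1: ready={A,F} → run F
t=2: ready={A,F,G} → run F
t=3: ready={A,F,G} → run F
t=4: ready={A,F,G} → run F
t=5: ready={A,F,G} → run F
t=6: ready={A,F,G} → run F
t=7: ready={A,F,G} → run F
t=8: ready={A,G} → run A
t=9: ready={A,G} → run A
t=10: ready={A,G} → run A
t=11: ready={A,G} → run A
t=12: ready={A,G} → run A
t=13: ready={A,G} → run A
t=14: ready={G} → run G
t=15: ready={G} → run G
t=16: ready={G} → run G
t=17: ready={G} → run G
t=18: ready={G} → run G
t=19: (idle)
t=20: (idle)

completion order = F, A, G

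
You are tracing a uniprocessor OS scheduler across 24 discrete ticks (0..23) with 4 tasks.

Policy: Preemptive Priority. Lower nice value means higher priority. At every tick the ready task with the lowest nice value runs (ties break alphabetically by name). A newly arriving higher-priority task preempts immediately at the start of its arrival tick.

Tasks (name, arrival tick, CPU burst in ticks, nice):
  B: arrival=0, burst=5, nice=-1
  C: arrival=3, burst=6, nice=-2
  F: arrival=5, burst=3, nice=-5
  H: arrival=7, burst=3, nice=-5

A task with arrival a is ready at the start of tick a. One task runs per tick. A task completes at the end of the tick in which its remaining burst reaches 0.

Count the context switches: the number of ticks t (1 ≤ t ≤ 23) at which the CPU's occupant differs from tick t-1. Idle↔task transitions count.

t=0: ready={B} → run B
t=1: ready={B} → run B
t=2: ready={B} → run B
t=3: ready={B,C} → run C
t=4: ready={B,C} → run C
t=5: ready={B,C,F} → run F
t=6: ready={B,C,F} → run F
t=7: ready={B,C,F,H} → run F
t=8: ready={B,C,H} → run H
t=9: ready={B,C,H} → run H
t=10: ready={B,C,H} → run H
t=11: ready={B,C} → run C
t=12: ready={B,C} → run C
t=13: ready={B,C} → run C
t=14: ready={B,C} → run C
t=15: ready={B} → run B
t=16: ready={B} → run B
t=17: (idle)
t=18: (idle)
t=19: (idle)
t=20: (idle)
t=21: (idle)
t=22: (idle)
t=23: (idle)

context switches = 6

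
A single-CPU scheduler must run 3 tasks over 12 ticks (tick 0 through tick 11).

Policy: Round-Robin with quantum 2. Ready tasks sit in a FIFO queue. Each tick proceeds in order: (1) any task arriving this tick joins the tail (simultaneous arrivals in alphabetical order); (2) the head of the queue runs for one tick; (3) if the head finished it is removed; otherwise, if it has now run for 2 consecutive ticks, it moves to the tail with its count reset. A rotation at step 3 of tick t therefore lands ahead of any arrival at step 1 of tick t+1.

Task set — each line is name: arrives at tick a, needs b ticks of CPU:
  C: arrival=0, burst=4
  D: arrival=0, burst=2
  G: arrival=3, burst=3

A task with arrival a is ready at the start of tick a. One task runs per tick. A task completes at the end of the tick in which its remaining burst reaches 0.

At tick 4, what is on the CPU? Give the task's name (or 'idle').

running at tick 4 = C

t=0: queue=[C,D] q_used=0 → run C
t=1: queue=[C,D] q_used=1 → run C
t=2: queue=[D,C] q_used=0 → run D
t=3: queue=[D,C,G] q_used=1 → run D
t=4: queue=[C,G] q_used=0 → run C
t=5: queue=[C,G] q_used=1 → run C
t=6: queue=[G] q_used=0 → run G
t=7: queue=[G] q_used=1 → run G
t=8: queue=[G] q_used=0 → run G
t=9: (idle)
t=10: (idle)
t=11: (idle)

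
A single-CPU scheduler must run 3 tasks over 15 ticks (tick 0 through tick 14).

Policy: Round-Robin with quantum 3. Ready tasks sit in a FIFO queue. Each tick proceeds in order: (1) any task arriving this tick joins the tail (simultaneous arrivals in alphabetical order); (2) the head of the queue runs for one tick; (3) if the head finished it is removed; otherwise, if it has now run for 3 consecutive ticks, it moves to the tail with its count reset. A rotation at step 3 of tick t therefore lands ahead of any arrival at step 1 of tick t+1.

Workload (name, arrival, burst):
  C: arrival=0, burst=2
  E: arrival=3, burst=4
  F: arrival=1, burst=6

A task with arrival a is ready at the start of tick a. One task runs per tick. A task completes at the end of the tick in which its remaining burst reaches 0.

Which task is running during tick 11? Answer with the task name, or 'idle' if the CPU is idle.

t=0: queue=[C] q_used=0 → run C
t=1: queue=[C,F] q_used=1 → run C
t=2: queue=[F] q_used=0 → run F
t=3: queue=[F,E] q_used=1 → run F
t=4: queue=[F,E] q_used=2 → run F
t=5: queue=[E,F] q_used=0 → run E
t=6: queue=[E,F] q_used=1 → run E
t=7: queue=[E,F] q_used=2 → run E
t=8: queue=[F,E] q_used=0 → run F
t=9: queue=[F,E] q_used=1 → run F
t=10: queue=[F,E] q_used=2 → run F
t=11: queue=[E] q_used=0 → run E
t=12: (idle)
t=13: (idle)
t=14: (idle)

running at tick 11 = E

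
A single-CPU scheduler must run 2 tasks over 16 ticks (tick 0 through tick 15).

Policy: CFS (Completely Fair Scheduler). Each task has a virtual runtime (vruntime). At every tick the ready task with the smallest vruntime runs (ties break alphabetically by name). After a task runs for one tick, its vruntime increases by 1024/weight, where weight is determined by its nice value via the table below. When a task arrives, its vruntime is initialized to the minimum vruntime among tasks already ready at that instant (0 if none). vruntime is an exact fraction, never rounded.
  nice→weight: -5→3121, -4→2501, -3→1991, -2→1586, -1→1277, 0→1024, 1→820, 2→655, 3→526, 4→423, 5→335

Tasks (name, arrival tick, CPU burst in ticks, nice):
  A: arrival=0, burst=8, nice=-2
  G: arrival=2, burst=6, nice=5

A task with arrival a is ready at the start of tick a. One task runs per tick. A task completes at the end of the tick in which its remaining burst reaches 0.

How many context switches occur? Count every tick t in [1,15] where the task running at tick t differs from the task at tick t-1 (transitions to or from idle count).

t=0: vr[A=0] → run A
t=1: vr[A=512/793] → run A
t=2: vr[A=1024/793 G=1024/793] → run A
t=3: vr[A=1536/793 G=1024/793] → run G
t=4: vr[A=1536/793 G=1155072/265655] → run A
t=5: vr[A=2048/793 G=1155072/265655] → run A
t=6: vr[A=2560/793 G=1155072/265655] → run A
t=7: vr[A=3072/793 G=1155072/265655] → run A
t=8: vr[A=3584/793 G=1155072/265655] → run G
t=9: vr[A=3584/793 G=1967104/265655] → run A
t=10: vr[G=1967104/265655] → run G
t=11: vr[G=2779136/265655] → run G
t=12: vr[G=3591168/265655] → run G
t=13: vr[G=880640/53131] → run G
t=14: (idle)
t=15: (idle)

context switches = 6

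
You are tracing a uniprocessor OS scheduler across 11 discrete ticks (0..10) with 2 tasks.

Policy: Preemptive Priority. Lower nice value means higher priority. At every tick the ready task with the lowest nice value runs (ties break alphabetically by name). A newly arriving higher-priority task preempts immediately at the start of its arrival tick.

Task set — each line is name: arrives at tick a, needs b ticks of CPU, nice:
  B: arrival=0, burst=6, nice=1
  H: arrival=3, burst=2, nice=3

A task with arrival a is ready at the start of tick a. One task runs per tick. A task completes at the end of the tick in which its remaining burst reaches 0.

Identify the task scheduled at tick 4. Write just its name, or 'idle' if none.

t=0: ready={B} → run B
t=1: ready={B} → run B
t=2: ready={B} → run B
t=3: ready={B,H} → run B
t=4: ready={B,H} → run B
t=5: ready={B,H} → run B
t=6: ready={H} → run H
t=7: ready={H} → run H
t=8: (idle)
t=9: (idle)
t=10: (idle)

running at tick 4 = B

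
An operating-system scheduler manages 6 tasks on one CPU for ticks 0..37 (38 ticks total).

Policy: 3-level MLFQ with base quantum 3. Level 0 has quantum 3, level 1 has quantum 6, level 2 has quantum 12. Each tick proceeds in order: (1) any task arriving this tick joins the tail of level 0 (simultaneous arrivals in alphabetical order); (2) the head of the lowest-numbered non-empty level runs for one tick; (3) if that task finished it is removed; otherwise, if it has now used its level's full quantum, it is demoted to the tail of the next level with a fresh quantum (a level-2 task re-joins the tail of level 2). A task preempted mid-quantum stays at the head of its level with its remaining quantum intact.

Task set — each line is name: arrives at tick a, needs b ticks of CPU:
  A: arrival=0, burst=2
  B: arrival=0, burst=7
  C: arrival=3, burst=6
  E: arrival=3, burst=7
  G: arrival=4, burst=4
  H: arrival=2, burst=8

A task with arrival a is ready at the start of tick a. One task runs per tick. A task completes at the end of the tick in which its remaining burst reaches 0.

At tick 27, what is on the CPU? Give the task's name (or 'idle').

running at tick 27 = C

t=0: L0/L1/L2 = AB/-/- → run A
t=1: L0/L1/L2 = AB/-/- → run A
t=2: L0/L1/L2 = BH/-/- → run B
t=3: L0/L1/L2 = BHCE/-/- → run B
t=4: L0/L1/L2 = BHCEG/-/- → run B
t=5: L0/L1/L2 = HCEG/B/- → run H
t=6: L0/L1/L2 = HCEG/B/- → run H
t=7: L0/L1/L2 = HCEG/B/- → run H
t=8: L0/L1/L2 = CEG/BH/- → run C
t=9: L0/L1/L2 = CEG/BH/- → run C
t=10: L0/L1/L2 = CEG/BH/- → run C
t=11: L0/L1/L2 = EG/BHC/- → run E
t=12: L0/L1/L2 = EG/BHC/- → run E
t=13: L0/L1/L2 = EG/BHC/- → run E
t=14: L0/L1/L2 = G/BHCE/- → run G
t=15: L0/L1/L2 = G/BHCE/- → run G
t=16: L0/L1/L2 = G/BHCE/- → run G
t=17: L0/L1/L2 = -/BHCEG/- → run B
t=18: L0/L1/L2 = -/BHCEG/- → run B
t=19: L0/L1/L2 = -/BHCEG/- → run B
t=20: L0/L1/L2 = -/BHCEG/- → run B
t=21: L0/L1/L2 = -/HCEG/- → run H
t=22: L0/L1/L2 = -/HCEG/- → run H
t=23: L0/L1/L2 = -/HCEG/- → run H
t=24: L0/L1/L2 = -/HCEG/- → run H
t=25: L0/L1/L2 = -/HCEG/- → run H
t=26: L0/L1/L2 = -/CEG/- → run C
t=27: L0/L1/L2 = -/CEG/- → run C
t=28: L0/L1/L2 = -/CEG/- → run C
t=29: L0/L1/L2 = -/EG/- → run E
t=30: L0/L1/L2 = -/EG/- → run E
t=31: L0/L1/L2 = -/EG/- → run E
t=32: L0/L1/L2 = -/EG/- → run E
t=33: L0/L1/L2 = -/G/- → run G
t=34: (idle)
t=35: (idle)
t=36: (idle)
t=37: (idle)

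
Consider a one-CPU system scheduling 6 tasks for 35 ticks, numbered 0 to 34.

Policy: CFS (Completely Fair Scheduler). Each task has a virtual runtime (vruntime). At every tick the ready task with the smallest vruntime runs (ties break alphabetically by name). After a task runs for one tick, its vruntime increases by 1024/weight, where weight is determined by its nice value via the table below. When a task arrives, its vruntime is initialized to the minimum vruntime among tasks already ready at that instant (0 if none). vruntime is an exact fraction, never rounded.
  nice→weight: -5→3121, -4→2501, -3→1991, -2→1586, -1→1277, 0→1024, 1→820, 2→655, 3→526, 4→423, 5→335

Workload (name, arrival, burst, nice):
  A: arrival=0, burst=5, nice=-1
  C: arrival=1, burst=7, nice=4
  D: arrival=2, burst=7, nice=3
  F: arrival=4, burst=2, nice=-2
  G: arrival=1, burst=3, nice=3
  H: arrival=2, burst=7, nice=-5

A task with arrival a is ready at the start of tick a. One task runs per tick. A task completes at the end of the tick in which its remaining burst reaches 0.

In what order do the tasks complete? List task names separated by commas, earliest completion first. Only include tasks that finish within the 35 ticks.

t=0: vr[A=0] → run A
t=1: vr[A=1024/1277 C=1024/1277 G=1024/1277] → run A
t=2: vr[A=2048/1277 C=1024/1277 D=1024/1277 G=1024/1277 H=1024/1277] → run C
t=3: vr[A=2048/1277 C=1740800/540171 D=1024/1277 G=1024/1277 H=1024/1277] → run D
t=4: vr[A=2048/1277 C=1740800/540171 D=923136/335851 F=1024/1277 G=1024/1277 H=1024/1277] → run F
t=5: vr[A=2048/1277 C=1740800/540171 D=923136/335851 F=1465856/1012661 G=1024/1277 H=1024/1277] → run G
t=6: vr[A=2048/1277 C=1740800/540171 D=923136/335851 F=1465856/1012661 G=923136/335851 H=1024/1277] → run H
t=7: vr[A=2048/1277 C=1740800/540171 D=923136/335851 F=1465856/1012661 G=923136/335851 H=4503552/3985517] → run H
t=8: vr[A=2048/1277 C=1740800/540171 D=923136/335851 F=1465856/1012661 G=923136/335851 H=5811200/3985517] → run F
t=9: vr[A=2048/1277 C=1740800/540171 D=923136/335851 G=923136/335851 H=5811200/3985517] → run H
t=10: vr[A=2048/1277 C=1740800/540171 D=923136/335851 G=923136/335851 H=7118848/3985517] → run A
t=11: vr[A=3072/1277 C=1740800/540171 D=923136/335851 G=923136/335851 H=7118848/3985517] → run H
t=12: vr[A=3072/1277 C=1740800/540171 D=923136/335851 G=923136/335851 H=8426496/3985517] → run H
t=13: vr[A=3072/1277 C=1740800/540171 D=923136/335851 G=923136/335851 H=9734144/3985517] → run A
t=14: vr[A=4096/1277 C=1740800/540171 D=923136/335851 G=923136/335851 H=9734144/3985517] → run H
t=15: vr[A=4096/1277 C=1740800/540171 D=923136/335851 G=923136/335851 H=11041792/3985517] → run D
t=16: vr[A=4096/1277 C=1740800/540171 D=1576960/335851 G=923136/335851 H=11041792/3985517] → run G
t=17: vr[A=4096/1277 C=1740800/540171 D=1576960/335851 G=1576960/335851 H=11041792/3985517] → run H
t=18: vr[A=4096/1277 C=1740800/540171 D=1576960/335851 G=1576960/335851] → run A
t=19: vr[C=1740800/540171 D=1576960/335851 G=1576960/335851] → run C
t=20: vr[C=3048448/540171 D=1576960/335851 G=1576960/335851] → run D
t=21: vr[C=3048448/540171 D=2230784/335851 G=1576960/335851] → run G
t=22: vr[C=3048448/540171 D=2230784/335851] → run C
t=23: vr[C=1452032/180057 D=2230784/335851] → run D
t=24: vr[C=1452032/180057 D=2884608/335851] → run C
t=25: vr[C=5663744/540171 D=2884608/335851] → run D
t=26: vr[C=5663744/540171 D=3538432/335851] → run C
t=27: vr[C=6971392/540171 D=3538432/335851] → run D
t=28: vr[C=6971392/540171 D=4192256/335851] → run D
t=29: vr[C=6971392/540171] → run C
t=30: vr[C=2759680/180057] → run C
t=31: (idle)
t=32: (idle)
t=33: (idle)
t=34: (idle)

completion order = F, H, A, G, D, C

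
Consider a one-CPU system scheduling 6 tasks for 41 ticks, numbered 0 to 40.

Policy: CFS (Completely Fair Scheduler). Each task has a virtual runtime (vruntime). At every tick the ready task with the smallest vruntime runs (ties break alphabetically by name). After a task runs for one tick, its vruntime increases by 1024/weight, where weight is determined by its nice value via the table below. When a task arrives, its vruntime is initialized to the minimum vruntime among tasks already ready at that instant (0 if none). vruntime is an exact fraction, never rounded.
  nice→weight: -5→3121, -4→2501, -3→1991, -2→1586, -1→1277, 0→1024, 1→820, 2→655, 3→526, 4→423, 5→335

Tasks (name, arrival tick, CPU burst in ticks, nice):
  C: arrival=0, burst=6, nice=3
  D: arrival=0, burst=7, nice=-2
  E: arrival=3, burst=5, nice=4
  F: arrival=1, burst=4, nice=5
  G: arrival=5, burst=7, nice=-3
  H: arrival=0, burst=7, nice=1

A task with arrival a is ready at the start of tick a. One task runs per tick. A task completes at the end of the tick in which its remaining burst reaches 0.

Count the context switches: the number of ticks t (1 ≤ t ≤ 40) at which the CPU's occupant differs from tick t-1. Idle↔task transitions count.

t=0: vr[C=0 D=0 H=0] → run C
t=1: vr[C=512/263 D=0 F=0 H=0] → run D
t=2: vr[C=512/263 D=512/793 F=0 H=0] → run F
t=3: vr[C=512/263 D=512/793 E=0 F=1024/335 H=0] → run E
t=4: vr[C=512/263 D=512/793 E=1024/423 F=1024/335 H=0] → run H
t=5: vr[C=512/263 D=512/793 E=1024/423 F=1024/335 G=512/793 H=256/205] → run D
t=6: vr[C=512/263 D=1024/793 E=1024/423 F=1024/335 G=512/793 H=256/205] → run G
t=7: vr[C=512/263 D=1024/793 E=1024/423 F=1024/335 G=1831424/1578863 H=256/205] → run G
t=8: vr[C=512/263 D=1024/793 E=1024/423 F=1024/335 G=2643456/1578863 H=256/205] → run H
t=9: vr[C=512/263 D=1024/793 E=1024/423 F=1024/335 G=2643456/1578863 H=512/205] → run D
t=10: vr[C=512/263 D=1536/793 E=1024/423 F=1024/335 G=2643456/1578863 H=512/205] → run G
t=11: vr[C=512/263 D=1536/793 E=1024/423 F=1024/335 G=3455488/1578863 H=512/205] → run D
t=12: vr[C=512/263 D=2048/793 E=1024/423 F=1024/335 G=3455488/1578863 H=512/205] → run C
t=13: vr[C=1024/263 D=2048/793 E=1024/423 F=1024/335 G=3455488/1578863 H=512/205] → run G
t=14: vr[C=1024/263 D=2048/793 E=1024/423 F=1024/335 G=4267520/1578863 H=512/205] → run E
t=15: vr[C=1024/263 D=2048/793 E=2048/423 F=1024/335 G=4267520/1578863 H=512/205] → run H
t=16: vr[C=1024/263 D=2048/793 E=2048/423 F=1024/335 G=4267520/1578863 H=768/205] → run D
t=17: vr[C=1024/263 D=2560/793 E=2048/423 F=1024/335 G=4267520/1578863 H=768/205] → run G
t=18: vr[C=1024/263 D=2560/793 E=2048/423 F=1024/335 G=5079552/1578863 H=768/205] → run F
t=19: vr[C=1024/263 D=2560/793 E=2048/423 F=2048/335 G=5079552/1578863 H=768/205] → run G
t=20: vr[C=1024/263 D=2560/793 E=2048/423 F=2048/335 G=5891584/1578863 H=768/205] → run D
t=21: vr[C=1024/263 D=3072/793 E=2048/423 F=2048/335 G=5891584/1578863 H=768/205] → run G
t=22: vr[C=1024/263 D=3072/793 E=2048/423 F=2048/335 H=768/205] → run H
t=23: vr[C=1024/263 D=3072/793 E=2048/423 F=2048/335 H=1024/205] → run D
t=24: vr[C=1024/263 E=2048/423 F=2048/335 H=1024/205] → run C
t=25: vr[C=1536/263 E=2048/423 F=2048/335 H=1024/205] → run E
t=26: vr[C=1536/263 E=1024/141 F=2048/335 H=1024/205] → run H
t=27: vr[C=1536/263 E=1024/141 F=2048/335 H=256/41] → run C
t=28: vr[C=2048/263 E=1024/141 F=2048/335 H=256/41] → run F
t=29: vr[C=2048/263 E=1024/141 F=3072/335 H=256/41] → run H
t=30: vr[C=2048/263 E=1024/141 F=3072/335 H=1536/205] → run E
t=31: vr[C=2048/263 E=4096/423 F=3072/335 H=1536/205] → run H
t=32: vr[C=2048/263 E=4096/423 F=3072/335] → run C
t=33: vr[C=2560/263 E=4096/423 F=3072/335] → run F
t=34: vr[C=2560/263 E=4096/423] → run E
t=35: vr[C=2560/263] → run C
t=36: (idle)
t=37: (idle)
t=38: (idle)
t=39: (idle)
t=40: (idle)

context switches = 35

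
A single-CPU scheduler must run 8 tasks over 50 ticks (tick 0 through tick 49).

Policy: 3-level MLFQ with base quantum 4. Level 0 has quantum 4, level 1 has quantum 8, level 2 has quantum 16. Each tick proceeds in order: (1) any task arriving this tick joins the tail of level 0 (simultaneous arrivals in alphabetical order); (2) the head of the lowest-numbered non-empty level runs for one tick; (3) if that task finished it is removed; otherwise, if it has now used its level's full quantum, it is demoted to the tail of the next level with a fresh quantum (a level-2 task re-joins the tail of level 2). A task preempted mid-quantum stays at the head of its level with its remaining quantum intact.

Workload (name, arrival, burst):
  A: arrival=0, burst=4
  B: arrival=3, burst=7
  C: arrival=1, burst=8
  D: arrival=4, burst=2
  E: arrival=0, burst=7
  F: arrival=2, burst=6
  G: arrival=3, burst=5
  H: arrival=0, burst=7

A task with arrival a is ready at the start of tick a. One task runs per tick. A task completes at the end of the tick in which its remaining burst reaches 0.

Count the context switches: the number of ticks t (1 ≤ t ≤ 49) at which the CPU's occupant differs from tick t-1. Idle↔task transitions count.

context switches = 14

t=0: L0/L1/L2 = AEH/-/- → run A
t=1: L0/L1/L2 = AEHC/-/- → run A
t=2: L0/L1/L2 = AEHCF/-/- → run A
t=3: L0/L1/L2 = AEHCFBG/-/- → run A
t=4: L0/L1/L2 = EHCFBGD/-/- → run E
t=5: L0/L1/L2 = EHCFBGD/-/- → run E
t=6: L0/L1/L2 = EHCFBGD/-/- → run E
t=7: L0/L1/L2 = EHCFBGD/-/- → run E
t=8: L0/L1/L2 = HCFBGD/E/- → run H
t=9: L0/L1/L2 = HCFBGD/E/- → run H
t=10: L0/L1/L2 = HCFBGD/E/- → run H
t=11: L0/L1/L2 = HCFBGD/E/- → run H
t=12: L0/L1/L2 = CFBGD/EH/- → run C
t=13: L0/L1/L2 = CFBGD/EH/- → run C
t=14: L0/L1/L2 = CFBGD/EH/- → run C
t=15: L0/L1/L2 = CFBGD/EH/- → run C
t=16: L0/L1/L2 = FBGD/EHC/- → run F
t=17: L0/L1/L2 = FBGD/EHC/- → run F
t=18: L0/L1/L2 = FBGD/EHC/- → run F
t=19: L0/L1/L2 = FBGD/EHC/- → run F
t=20: L0/L1/L2 = BGD/EHCF/- → run B
t=21: L0/L1/L2 = BGD/EHCF/- → run B
t=22: L0/L1/L2 = BGD/EHCF/- → run B
t=23: L0/L1/L2 = BGD/EHCF/- → run B
t=24: L0/L1/L2 = GD/EHCFB/- → run G
t=25: L0/L1/L2 = GD/EHCFB/- → run G
t=26: L0/L1/L2 = GD/EHCFB/- → run G
t=27: L0/L1/L2 = GD/EHCFB/- → run G
t=28: L0/L1/L2 = D/EHCFBG/- → run D
t=29: L0/L1/L2 = D/EHCFBG/- → run D
t=30: L0/L1/L2 = -/EHCFBG/- → run E
t=31: L0/L1/L2 = -/EHCFBG/- → run E
t=32: L0/L1/L2 = -/EHCFBG/- → run E
t=33: L0/L1/L2 = -/HCFBG/- → run H
t=34: L0/L1/L2 = -/HCFBG/- → run H
t=35: L0/L1/L2 = -/HCFBG/- → run H
t=36: L0/L1/L2 = -/CFBG/- → run C
t=37: L0/L1/L2 = -/CFBG/- → run C
t=38: L0/L1/L2 = -/CFBG/- → run C
t=39: L0/L1/L2 = -/CFBG/- → run C
t=40: L0/L1/L2 = -/FBG/- → run F
t=41: L0/L1/L2 = -/FBG/- → run F
t=42: L0/L1/L2 = -/BG/- → run B
t=43: L0/L1/L2 = -/BG/- → run B
t=44: L0/L1/L2 = -/BG/- → run B
t=45: L0/L1/L2 = -/G/- → run G
t=46: (idle)
t=47: (idle)
t=48: (idle)
t=49: (idle)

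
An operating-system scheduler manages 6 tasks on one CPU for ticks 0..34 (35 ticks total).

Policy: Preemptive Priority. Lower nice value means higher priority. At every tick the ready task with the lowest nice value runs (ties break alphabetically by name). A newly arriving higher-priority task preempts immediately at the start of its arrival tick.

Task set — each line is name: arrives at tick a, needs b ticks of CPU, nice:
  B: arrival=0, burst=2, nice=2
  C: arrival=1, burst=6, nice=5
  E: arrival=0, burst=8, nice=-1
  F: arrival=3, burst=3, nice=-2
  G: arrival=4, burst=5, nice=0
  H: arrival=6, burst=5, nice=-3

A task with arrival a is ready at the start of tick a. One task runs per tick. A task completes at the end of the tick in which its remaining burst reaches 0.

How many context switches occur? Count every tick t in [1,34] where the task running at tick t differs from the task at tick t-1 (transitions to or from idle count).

context switches = 7

t=0: ready={B,E} → run E
t=1: ready={B,C,E} → run E
t=2: ready={B,C,E} → run E
t=3: ready={B,C,E,F} → run F
t=4: ready={B,C,E,F,G} → run F
t=5: ready={B,C,E,F,G} → run F
t=6: ready={B,C,E,G,H} → run H
t=7: ready={B,C,E,G,H} → run H
t=8: ready={B,C,E,G,H} → run H
t=9: ready={B,C,E,G,H} → run H
t=10: ready={B,C,E,G,H} → run H
t=11: ready={B,C,E,G} → run E
t=12: ready={B,C,E,G} → run E
t=13: ready={B,C,E,G} → run E
t=14: ready={B,C,E,G} → run E
t=15: ready={B,C,E,G} → run E
t=16: ready={B,C,G} → run G
t=17: ready={B,C,G} → run G
t=18: ready={B,C,G} → run G
t=19: ready={B,C,G} → run G
t=20: ready={B,C,G} → run G
t=21: ready={B,C} → run B
t=22: ready={B,C} → run B
t=23: ready={C} → run C
t=24: ready={C} → run C
t=25: ready={C} → run C
t=26: ready={C} → run C
t=27: ready={C} → run C
t=28: ready={C} → run C
t=29: (idle)
t=30: (idle)
t=31: (idle)
t=32: (idle)
t=33: (idle)
t=34: (idle)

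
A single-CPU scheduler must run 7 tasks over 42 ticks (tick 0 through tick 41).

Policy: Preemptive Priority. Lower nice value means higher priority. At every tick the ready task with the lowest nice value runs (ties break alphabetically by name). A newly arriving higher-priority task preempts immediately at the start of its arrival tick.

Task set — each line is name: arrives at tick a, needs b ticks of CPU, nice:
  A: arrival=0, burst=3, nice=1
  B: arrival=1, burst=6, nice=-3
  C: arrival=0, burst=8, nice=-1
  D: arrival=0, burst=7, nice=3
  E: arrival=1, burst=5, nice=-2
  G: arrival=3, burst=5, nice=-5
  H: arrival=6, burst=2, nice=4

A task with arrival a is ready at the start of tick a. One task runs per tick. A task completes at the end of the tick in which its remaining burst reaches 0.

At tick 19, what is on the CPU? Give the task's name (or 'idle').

running at tick 19 = C

t=0: ready={A,C,D} → run C
t=1: ready={A,B,C,D,E} → run B
t=2: ready={A,B,C,D,E} → run B
t=3: ready={A,B,C,D,E,G} → run G
t=4: ready={A,B,C,D,E,G} → run G
t=5: ready={A,B,C,D,E,G} → run G
t=6: ready={A,B,C,D,E,G,H} → run G
t=7: ready={A,B,C,D,E,G,H} → run G
t=8: ready={A,B,C,D,E,H} → run B
t=9: ready={A,B,C,D,E,H} → run B
t=10: ready={A,B,C,D,E,H} → run B
t=11: ready={A,B,C,D,E,H} → run B
t=12: ready={A,C,D,E,H} → run E
t=13: ready={A,C,D,E,H} → run E
t=14: ready={A,C,D,E,H} → run E
t=15: ready={A,C,D,E,H} → run E
t=16: ready={A,C,D,E,H} → run E
t=17: ready={A,C,D,H} → run C
t=18: ready={A,C,D,H} → run C
t=19: ready={A,C,D,H} → run C
t=20: ready={A,C,D,H} → run C
t=21: ready={A,C,D,H} → run C
t=22: ready={A,C,D,H} → run C
t=23: ready={A,C,D,H} → run C
t=24: ready={A,D,H} → run A
t=25: ready={A,D,H} → run A
t=26: ready={A,D,H} → run A
t=27: ready={D,H} → run D
t=28: ready={D,H} → run D
t=29: ready={D,H} → run D
t=30: ready={D,H} → run D
t=31: ready={D,H} → run D
t=32: ready={D,H} → run D
t=33: ready={D,H} → run D
t=34: ready={H} → run H
t=35: ready={H} → run H
t=36: (idle)
t=37: (idle)
t=38: (idle)
t=39: (idle)
t=40: (idle)
t=41: (idle)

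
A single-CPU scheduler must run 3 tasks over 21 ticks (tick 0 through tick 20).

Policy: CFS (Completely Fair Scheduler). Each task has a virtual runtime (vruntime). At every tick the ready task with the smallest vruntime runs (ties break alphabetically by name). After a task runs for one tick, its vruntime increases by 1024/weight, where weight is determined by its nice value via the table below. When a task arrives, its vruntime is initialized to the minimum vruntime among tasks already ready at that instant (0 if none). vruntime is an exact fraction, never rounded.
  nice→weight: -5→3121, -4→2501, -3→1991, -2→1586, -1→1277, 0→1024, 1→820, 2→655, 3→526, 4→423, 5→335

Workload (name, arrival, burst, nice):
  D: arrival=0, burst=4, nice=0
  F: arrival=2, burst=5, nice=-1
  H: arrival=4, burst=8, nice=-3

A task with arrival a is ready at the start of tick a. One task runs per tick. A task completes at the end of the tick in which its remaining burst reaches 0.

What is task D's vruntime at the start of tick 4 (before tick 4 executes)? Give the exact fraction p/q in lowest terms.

t=0: vr[D=0] → run D
t=1: vr[D=1] → run D
t=2: vr[D=2 F=2] → run D
t=3: vr[D=3 F=2] → run F
t=4: vr[D=3 F=3578/1277 H=3578/1277] → run F
t=5: vr[D=3 F=4602/1277 H=3578/1277] → run H
t=6: vr[D=3 F=4602/1277 H=8431446/2542507] → run D
t=7: vr[F=4602/1277 H=8431446/2542507] → run H
t=8: vr[F=4602/1277 H=9739094/2542507] → run F
t=9: vr[F=5626/1277 H=9739094/2542507] → run H
t=10: vr[F=5626/1277 H=11046742/2542507] → run H
t=11: vr[F=5626/1277 H=12354390/2542507] → run F
t=12: vr[F=6650/1277 H=12354390/2542507] → run H
t=13: vr[F=6650/1277 H=13662038/2542507] → run F
t=14: vr[H=13662038/2542507] → run H
t=15: vr[H=14969686/2542507] → run H
t=16: vr[H=16277334/2542507] → run H
t=17: (idle)
t=18: (idle)
t=19: (idle)
t=20: (idle)

vruntime(D, start of tick 4) = 3/1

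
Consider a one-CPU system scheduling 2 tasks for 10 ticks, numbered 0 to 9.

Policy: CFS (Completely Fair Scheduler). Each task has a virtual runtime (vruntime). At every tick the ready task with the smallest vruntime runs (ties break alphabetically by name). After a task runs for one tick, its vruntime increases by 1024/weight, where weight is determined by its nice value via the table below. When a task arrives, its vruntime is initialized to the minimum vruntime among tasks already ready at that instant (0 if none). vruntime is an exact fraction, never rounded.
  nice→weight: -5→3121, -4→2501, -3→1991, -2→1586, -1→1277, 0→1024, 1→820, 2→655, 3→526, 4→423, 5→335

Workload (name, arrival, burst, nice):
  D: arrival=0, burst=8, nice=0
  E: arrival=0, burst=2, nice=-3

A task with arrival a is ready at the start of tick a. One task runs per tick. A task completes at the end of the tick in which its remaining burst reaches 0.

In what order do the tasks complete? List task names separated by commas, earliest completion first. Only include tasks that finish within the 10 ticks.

completion order = E, D

t=0: vr[D=0 E=0] → run D
t=1: vr[D=1 E=0] → run E
t=2: vr[D=1 E=1024/1991] → run E
t=3: vr[D=1] → run D
t=4: vr[D=2] → run D
t=5: vr[D=3] → run D
t=6: vr[D=4] → run D
t=7: vr[D=5] → run D
t=8: vr[D=6] → run D
t=9: vr[D=7] → run D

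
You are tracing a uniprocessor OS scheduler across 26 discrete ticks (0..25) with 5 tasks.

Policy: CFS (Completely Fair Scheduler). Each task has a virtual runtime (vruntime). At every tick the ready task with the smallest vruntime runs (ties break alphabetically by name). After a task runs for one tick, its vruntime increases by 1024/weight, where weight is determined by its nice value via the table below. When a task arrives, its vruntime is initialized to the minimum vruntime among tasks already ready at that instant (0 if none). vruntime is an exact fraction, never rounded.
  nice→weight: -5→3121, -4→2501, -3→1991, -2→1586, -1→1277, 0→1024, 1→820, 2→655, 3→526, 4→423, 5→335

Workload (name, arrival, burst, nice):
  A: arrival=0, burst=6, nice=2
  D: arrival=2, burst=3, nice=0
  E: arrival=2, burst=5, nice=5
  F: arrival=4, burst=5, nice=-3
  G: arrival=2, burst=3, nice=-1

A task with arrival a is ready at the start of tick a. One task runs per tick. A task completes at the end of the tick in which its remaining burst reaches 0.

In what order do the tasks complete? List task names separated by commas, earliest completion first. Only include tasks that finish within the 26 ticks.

completion order = G, D, F, A, E

t=0: vr[A=0] → run A
t=1: vr[A=1024/655] → run A
t=2: vr[A=2048/655 D=2048/655 E=2048/655 G=2048/655] → run A
t=3: vr[A=3072/655 D=2048/655 E=2048/655 G=2048/655] → run D
t=4: vr[A=3072/655 D=2703/655 E=2048/655 F=2048/655 G=2048/655] → run E
t=5: vr[A=3072/655 D=2703/655 E=54272/8777 F=2048/655 G=2048/655] → run F
t=6: vr[A=3072/655 D=2703/655 E=54272/8777 F=4748288/1304105 G=2048/655] → run G
t=7: vr[A=3072/655 D=2703/655 E=54272/8777 F=4748288/1304105 G=3286016/836435] → run F
t=8: vr[A=3072/655 D=2703/655 E=54272/8777 F=5419008/1304105 G=3286016/836435] → run G
t=9: vr[A=3072/655 D=2703/655 E=54272/8777 F=5419008/1304105 G=3956736/836435] → run D
t=10: vr[A=3072/655 D=3358/655 E=54272/8777 F=5419008/1304105 G=3956736/836435] → run F
t=11: vr[A=3072/655 D=3358/655 E=54272/8777 F=6089728/1304105 G=3956736/836435] → run F
t=12: vr[A=3072/655 D=3358/655 E=54272/8777 F=6760448/1304105 G=3956736/836435] → run A
t=13: vr[A=4096/655 D=3358/655 E=54272/8777 F=6760448/1304105 G=3956736/836435] → run G
t=14: vr[A=4096/655 D=3358/655 E=54272/8777 F=6760448/1304105] → run D
t=15: vr[A=4096/655 E=54272/8777 F=6760448/1304105] → run F
t=16: vr[A=4096/655 E=54272/8777] → run E
t=17: vr[A=4096/655 E=405504/43885] → run A
t=18: vr[A=1024/131 E=405504/43885] → run A
t=19: vr[E=405504/43885] → run E
t=20: vr[E=539648/43885] → run E
t=21: vr[E=673792/43885] → run E
t=22: (idle)
t=23: (idle)
t=24: (idle)
t=25: (idle)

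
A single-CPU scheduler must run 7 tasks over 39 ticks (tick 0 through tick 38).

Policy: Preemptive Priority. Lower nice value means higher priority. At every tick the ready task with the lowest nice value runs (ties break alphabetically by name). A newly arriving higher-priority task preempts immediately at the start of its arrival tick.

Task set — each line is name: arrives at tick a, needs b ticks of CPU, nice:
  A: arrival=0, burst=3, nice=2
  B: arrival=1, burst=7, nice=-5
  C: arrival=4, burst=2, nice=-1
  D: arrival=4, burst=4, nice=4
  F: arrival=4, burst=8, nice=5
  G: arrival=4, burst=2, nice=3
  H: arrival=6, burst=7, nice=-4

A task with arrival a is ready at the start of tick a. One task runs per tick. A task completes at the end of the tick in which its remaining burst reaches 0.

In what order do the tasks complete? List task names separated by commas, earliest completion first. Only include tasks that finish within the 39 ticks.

t=0: ready={A} → run A
t=1: ready={A,B} → run B
t=2: ready={A,B} → run B
t=3: ready={A,B} → run B
t=4: ready={A,B,C,D,F,G} → run B
t=5: ready={A,B,C,D,F,G} → run B
t=6: ready={A,B,C,D,F,G,H} → run B
t=7: ready={A,B,C,D,F,G,H} → run B
t=8: ready={A,C,D,F,G,H} → run H
t=9: ready={A,C,D,F,G,H} → run H
t=10: ready={A,C,D,F,G,H} → run H
t=11: ready={A,C,D,F,G,H} → run H
t=12: ready={A,C,D,F,G,H} → run H
t=13: ready={A,C,D,F,G,H} → run H
t=14: ready={A,C,D,F,G,H} → run H
t=15: ready={A,C,D,F,G} → run C
t=16: ready={A,C,D,F,G} → run C
t=17: ready={A,D,F,G} → run A
t=18: ready={A,D,F,G} → run A
t=19: ready={D,F,G} → run G
t=20: ready={D,F,G} → run G
t=21: ready={D,F} → run D
t=22: ready={D,F} → run D
t=23: ready={D,F} → run D
t=24: ready={D,F} → run D
t=25: ready={F} → run F
t=26: ready={F} → run F
t=27: ready={F} → run F
t=28: ready={F} → run F
t=29: ready={F} → run F
t=30: ready={F} → run F
t=31: ready={F} → run F
t=32: ready={F} → run F
t=33: (idle)
t=34: (idle)
t=35: (idle)
t=36: (idle)
t=37: (idle)
t=38: (idle)

completion order = B, H, C, A, G, D, F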